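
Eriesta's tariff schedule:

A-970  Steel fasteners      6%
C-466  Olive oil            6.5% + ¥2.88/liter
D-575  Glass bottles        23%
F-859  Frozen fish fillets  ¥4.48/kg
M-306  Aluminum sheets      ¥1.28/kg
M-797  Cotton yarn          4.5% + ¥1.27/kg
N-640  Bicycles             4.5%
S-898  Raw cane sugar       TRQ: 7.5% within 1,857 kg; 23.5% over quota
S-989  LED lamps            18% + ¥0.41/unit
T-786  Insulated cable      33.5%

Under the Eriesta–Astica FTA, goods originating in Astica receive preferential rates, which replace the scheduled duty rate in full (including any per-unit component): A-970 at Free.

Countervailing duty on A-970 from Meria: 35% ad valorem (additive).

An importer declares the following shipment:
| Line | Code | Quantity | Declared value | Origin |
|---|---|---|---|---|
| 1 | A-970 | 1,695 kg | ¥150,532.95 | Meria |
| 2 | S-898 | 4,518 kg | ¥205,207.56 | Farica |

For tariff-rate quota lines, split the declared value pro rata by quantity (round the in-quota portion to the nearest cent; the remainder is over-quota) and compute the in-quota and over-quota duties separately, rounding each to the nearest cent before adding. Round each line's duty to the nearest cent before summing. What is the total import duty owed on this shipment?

Line 1 (A-970, Meria, 1,695 kg, ¥150,532.95):
Base rate for A-970 is 6%.
A-970 has an FTA preferential rate, but origin Meria is not Astica; base rate stands.
Additional duty on A-970 from Meria: +35%. Applied ad valorem rate: 6% + 35% = 41%.
Duty = ¥150,532.95 × 41% = ¥61,718.51.
Line 2 (S-898, Farica, 4,518 kg, ¥205,207.56):
Code S-898 is under a tariff-rate quota (threshold 1,857 kg). In-quota: 1,857 kg at 7.5%; over-quota: 2,661 kg at 23.5%.
Pro-rata value split: in-quota = ¥205,207.56 × 1,857/4,518 = ¥84,344.94; over-quota = ¥205,207.56 − ¥84,344.94 = ¥120,862.62.
In-quota duty = ¥84,344.94 × 7.5% = ¥6,325.87. Over-quota duty = ¥120,862.62 × 23.5% = ¥28,402.72.
Line duty = ¥6,325.87 + ¥28,402.72 = ¥34,728.59.
Total = ¥61,718.51 + ¥34,728.59 = ¥96,447.10.

¥96,447.10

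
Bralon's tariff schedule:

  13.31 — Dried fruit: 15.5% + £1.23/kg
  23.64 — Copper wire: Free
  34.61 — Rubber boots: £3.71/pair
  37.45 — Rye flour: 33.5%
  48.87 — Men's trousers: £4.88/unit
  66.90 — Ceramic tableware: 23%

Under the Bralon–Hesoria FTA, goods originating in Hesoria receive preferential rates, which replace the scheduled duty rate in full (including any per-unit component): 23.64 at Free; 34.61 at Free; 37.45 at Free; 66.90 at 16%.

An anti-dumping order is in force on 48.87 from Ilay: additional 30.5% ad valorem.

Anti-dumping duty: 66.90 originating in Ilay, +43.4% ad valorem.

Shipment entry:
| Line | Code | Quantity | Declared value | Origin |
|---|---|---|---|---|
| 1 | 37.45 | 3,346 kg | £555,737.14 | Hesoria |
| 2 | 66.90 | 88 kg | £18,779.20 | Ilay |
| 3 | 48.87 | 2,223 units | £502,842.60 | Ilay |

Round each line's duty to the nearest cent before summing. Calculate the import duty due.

Line 1 (37.45, Hesoria, 3,346 kg, £555,737.14):
Base rate for 37.45 is 33.5%.
Origin Hesoria qualifies under the Bralon–Hesoria agreement and 37.45 is covered: preferential rate Free applies instead.
Duty = £555,737.14 × 0% = £0.00.
Line 2 (66.90, Ilay, 88 kg, £18,779.20):
Base rate for 66.90 is 23%.
66.90 has an FTA preferential rate, but origin Ilay is not Hesoria; base rate stands.
Additional duty on 66.90 from Ilay: +43.4%. Applied ad valorem rate: 23% + 43.4% = 66.4%.
Duty = £18,779.20 × 66.4% = £12,469.39.
Line 3 (48.87, Ilay, 2,223 units, £502,842.60):
Base rate for 48.87 is £4.88/unit.
Additional duty on 48.87 from Ilay: +30.5% ad valorem. Applied ad valorem rate = 30.5%.
Duty = £502,842.60 × 30.5% + 2,223 × £4.88 = £164,215.23.
Total = £0.00 + £12,469.39 + £164,215.23 = £176,684.62.

£176,684.62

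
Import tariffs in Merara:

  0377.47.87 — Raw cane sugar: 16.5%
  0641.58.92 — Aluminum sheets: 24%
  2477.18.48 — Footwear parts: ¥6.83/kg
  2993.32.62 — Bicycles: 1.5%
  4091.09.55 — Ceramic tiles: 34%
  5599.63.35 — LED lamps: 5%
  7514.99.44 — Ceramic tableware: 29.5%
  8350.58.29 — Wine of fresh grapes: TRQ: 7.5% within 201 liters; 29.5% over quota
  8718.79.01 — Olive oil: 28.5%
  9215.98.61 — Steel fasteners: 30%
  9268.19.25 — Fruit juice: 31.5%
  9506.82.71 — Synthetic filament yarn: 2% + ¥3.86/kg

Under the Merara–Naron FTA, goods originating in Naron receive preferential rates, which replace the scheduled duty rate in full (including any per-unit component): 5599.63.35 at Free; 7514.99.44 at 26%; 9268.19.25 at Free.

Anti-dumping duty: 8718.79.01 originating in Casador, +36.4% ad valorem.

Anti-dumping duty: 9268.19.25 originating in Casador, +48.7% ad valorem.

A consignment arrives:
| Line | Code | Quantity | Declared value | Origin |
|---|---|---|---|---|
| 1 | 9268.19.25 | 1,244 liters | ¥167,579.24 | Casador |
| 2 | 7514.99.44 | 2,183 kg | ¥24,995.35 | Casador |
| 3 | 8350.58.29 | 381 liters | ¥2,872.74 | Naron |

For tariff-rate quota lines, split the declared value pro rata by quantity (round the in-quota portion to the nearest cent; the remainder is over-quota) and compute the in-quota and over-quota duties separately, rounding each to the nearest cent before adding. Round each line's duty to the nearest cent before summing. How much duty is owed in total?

¥142,286.22

Line 1 (9268.19.25, Casador, 1,244 liters, ¥167,579.24):
Base rate for 9268.19.25 is 31.5%.
9268.19.25 has an FTA preferential rate, but origin Casador is not Naron; base rate stands.
Additional duty on 9268.19.25 from Casador: +48.7%. Applied ad valorem rate: 31.5% + 48.7% = 80.2%.
Duty = ¥167,579.24 × 80.2% = ¥134,398.55.
Line 2 (7514.99.44, Casador, 2,183 kg, ¥24,995.35):
Base rate for 7514.99.44 is 29.5%.
7514.99.44 has an FTA preferential rate, but origin Casador is not Naron; base rate stands.
Duty = ¥24,995.35 × 29.5% = ¥7,373.63.
Line 3 (8350.58.29, Naron, 381 liters, ¥2,872.74):
Code 8350.58.29 is under a tariff-rate quota (threshold 201 liters). In-quota: 201 liters at 7.5%; over-quota: 180 liters at 29.5%.
Pro-rata value split: in-quota = ¥2,872.74 × 201/381 = ¥1,515.54; over-quota = ¥2,872.74 − ¥1,515.54 = ¥1,357.20.
In-quota duty = ¥1,515.54 × 7.5% = ¥113.67. Over-quota duty = ¥1,357.20 × 29.5% = ¥400.37.
Line duty = ¥113.67 + ¥400.37 = ¥514.04.
Total = ¥134,398.55 + ¥7,373.63 + ¥514.04 = ¥142,286.22.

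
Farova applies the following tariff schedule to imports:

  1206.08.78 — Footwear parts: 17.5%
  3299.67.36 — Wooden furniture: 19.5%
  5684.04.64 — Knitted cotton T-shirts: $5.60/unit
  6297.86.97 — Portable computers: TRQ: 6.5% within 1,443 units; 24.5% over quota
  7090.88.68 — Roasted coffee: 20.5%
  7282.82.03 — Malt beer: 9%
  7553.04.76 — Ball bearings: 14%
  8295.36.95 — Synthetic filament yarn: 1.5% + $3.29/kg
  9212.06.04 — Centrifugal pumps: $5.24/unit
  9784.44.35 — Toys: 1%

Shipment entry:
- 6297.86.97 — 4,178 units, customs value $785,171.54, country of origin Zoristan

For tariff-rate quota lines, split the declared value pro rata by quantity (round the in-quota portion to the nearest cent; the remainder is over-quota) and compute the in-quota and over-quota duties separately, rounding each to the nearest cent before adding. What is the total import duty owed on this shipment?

$143,554.08

Line 1 (6297.86.97, Zoristan, 4,178 units, $785,171.54):
Code 6297.86.97 is under a tariff-rate quota (threshold 1,443 units). In-quota: 1,443 units at 6.5%; over-quota: 2,735 units at 24.5%.
Pro-rata value split: in-quota = $785,171.54 × 1,443/4,178 = $271,182.99; over-quota = $785,171.54 − $271,182.99 = $513,988.55.
In-quota duty = $271,182.99 × 6.5% = $17,626.89. Over-quota duty = $513,988.55 × 24.5% = $125,927.19.
Line duty = $17,626.89 + $125,927.19 = $143,554.08.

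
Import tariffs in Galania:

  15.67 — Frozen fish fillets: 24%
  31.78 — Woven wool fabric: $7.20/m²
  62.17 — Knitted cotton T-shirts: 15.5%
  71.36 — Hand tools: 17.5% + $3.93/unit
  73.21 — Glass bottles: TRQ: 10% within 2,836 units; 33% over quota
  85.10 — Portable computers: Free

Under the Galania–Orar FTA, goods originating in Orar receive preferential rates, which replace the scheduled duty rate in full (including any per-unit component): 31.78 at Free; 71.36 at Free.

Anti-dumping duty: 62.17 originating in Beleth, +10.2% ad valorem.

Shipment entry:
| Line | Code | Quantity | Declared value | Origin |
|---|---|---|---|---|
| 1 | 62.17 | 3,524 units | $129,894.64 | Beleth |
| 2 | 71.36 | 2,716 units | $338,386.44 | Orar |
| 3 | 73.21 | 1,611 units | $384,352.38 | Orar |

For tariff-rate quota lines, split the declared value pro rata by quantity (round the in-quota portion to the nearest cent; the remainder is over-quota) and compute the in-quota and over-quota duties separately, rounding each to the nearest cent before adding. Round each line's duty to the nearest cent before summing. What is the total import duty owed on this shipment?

$71,818.16

Line 1 (62.17, Beleth, 3,524 units, $129,894.64):
Base rate for 62.17 is 15.5%.
Additional duty on 62.17 from Beleth: +10.2%. Applied ad valorem rate: 15.5% + 10.2% = 25.7%.
Duty = $129,894.64 × 25.7% = $33,382.92.
Line 2 (71.36, Orar, 2,716 units, $338,386.44):
Base rate for 71.36 is 17.5% + $3.93/unit.
Origin Orar qualifies under the Galania–Orar agreement and 71.36 is covered: preferential rate Free applies instead.
Duty = $338,386.44 × 0% = $0.00.
Line 3 (73.21, Orar, 1,611 units, $384,352.38):
Code 73.21 is under a tariff-rate quota (threshold 2,836 units). Quantity 1,611 units is within the quota, so the in-quota rate 10% applies to the full value.
Duty = $384,352.38 × 10% = $38,435.24.
Total = $33,382.92 + $0.00 + $38,435.24 = $71,818.16.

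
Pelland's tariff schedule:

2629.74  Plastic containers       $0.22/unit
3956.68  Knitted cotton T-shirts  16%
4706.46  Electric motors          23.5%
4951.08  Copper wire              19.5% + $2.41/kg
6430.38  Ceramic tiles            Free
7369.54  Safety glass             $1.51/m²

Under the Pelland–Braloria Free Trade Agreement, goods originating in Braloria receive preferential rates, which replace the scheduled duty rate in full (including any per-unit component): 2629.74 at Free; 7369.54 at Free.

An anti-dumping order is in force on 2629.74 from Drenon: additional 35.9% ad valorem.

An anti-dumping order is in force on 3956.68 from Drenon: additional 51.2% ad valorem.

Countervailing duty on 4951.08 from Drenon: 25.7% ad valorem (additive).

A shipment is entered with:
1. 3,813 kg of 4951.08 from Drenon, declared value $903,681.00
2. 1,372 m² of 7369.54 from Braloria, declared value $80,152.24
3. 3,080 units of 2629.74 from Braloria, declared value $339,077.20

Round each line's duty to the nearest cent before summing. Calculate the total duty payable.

Line 1 (4951.08, Drenon, 3,813 kg, $903,681.00):
Base rate for 4951.08 is 19.5% + $2.41/kg.
Additional duty on 4951.08 from Drenon: +25.7%. Applied ad valorem rate: 19.5% + 25.7% = 45.2%.
Duty = $903,681.00 × 45.2% + 3,813 × $2.41 = $417,653.14.
Line 2 (7369.54, Braloria, 1,372 m², $80,152.24):
Base rate for 7369.54 is $1.51/m².
Origin Braloria qualifies under the Pelland–Braloria agreement and 7369.54 is covered: preferential rate Free applies instead.
Duty = $80,152.24 × 0% = $0.00.
Line 3 (2629.74, Braloria, 3,080 units, $339,077.20):
Base rate for 2629.74 is $0.22/unit.
Origin Braloria qualifies under the Pelland–Braloria agreement and 2629.74 is covered: preferential rate Free applies instead.
The additional-duty order on 2629.74 targets Drenon, not Braloria; it does not apply.
Duty = $339,077.20 × 0% = $0.00.
Total = $417,653.14 + $0.00 + $0.00 = $417,653.14.

$417,653.14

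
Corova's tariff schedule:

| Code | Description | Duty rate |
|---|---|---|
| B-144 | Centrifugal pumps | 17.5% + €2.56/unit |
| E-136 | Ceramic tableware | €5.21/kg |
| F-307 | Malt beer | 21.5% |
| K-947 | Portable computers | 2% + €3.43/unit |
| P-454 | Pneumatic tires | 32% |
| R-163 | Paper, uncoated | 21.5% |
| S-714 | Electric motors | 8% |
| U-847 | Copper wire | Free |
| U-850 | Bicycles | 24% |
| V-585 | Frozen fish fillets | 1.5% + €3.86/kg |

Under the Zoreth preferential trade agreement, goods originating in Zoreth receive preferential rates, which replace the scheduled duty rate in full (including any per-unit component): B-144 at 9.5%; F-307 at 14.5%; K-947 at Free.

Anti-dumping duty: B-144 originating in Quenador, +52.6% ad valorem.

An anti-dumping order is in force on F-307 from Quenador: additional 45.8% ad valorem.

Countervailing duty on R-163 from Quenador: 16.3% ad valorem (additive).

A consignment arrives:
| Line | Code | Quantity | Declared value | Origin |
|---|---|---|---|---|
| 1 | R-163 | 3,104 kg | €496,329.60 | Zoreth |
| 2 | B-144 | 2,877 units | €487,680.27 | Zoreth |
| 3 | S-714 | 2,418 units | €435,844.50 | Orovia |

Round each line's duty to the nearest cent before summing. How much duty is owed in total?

€187,908.05

Line 1 (R-163, Zoreth, 3,104 kg, €496,329.60):
Base rate for R-163 is 21.5%.
Origin Zoreth is the FTA partner but R-163 is not on the preference list; base rate stands.
The additional-duty order on R-163 targets Quenador, not Zoreth; it does not apply.
Duty = €496,329.60 × 21.5% = €106,710.86.
Line 2 (B-144, Zoreth, 2,877 units, €487,680.27):
Base rate for B-144 is 17.5% + €2.56/unit.
Origin Zoreth qualifies under the Corova–Zoreth agreement and B-144 is covered: preferential rate 9.5% applies instead.
The additional-duty order on B-144 targets Quenador, not Zoreth; it does not apply.
Duty = €487,680.27 × 9.5% = €46,329.63.
Line 3 (S-714, Orovia, 2,418 units, €435,844.50):
Base rate for S-714 is 8%.
Duty = €435,844.50 × 8% = €34,867.56.
Total = €106,710.86 + €46,329.63 + €34,867.56 = €187,908.05.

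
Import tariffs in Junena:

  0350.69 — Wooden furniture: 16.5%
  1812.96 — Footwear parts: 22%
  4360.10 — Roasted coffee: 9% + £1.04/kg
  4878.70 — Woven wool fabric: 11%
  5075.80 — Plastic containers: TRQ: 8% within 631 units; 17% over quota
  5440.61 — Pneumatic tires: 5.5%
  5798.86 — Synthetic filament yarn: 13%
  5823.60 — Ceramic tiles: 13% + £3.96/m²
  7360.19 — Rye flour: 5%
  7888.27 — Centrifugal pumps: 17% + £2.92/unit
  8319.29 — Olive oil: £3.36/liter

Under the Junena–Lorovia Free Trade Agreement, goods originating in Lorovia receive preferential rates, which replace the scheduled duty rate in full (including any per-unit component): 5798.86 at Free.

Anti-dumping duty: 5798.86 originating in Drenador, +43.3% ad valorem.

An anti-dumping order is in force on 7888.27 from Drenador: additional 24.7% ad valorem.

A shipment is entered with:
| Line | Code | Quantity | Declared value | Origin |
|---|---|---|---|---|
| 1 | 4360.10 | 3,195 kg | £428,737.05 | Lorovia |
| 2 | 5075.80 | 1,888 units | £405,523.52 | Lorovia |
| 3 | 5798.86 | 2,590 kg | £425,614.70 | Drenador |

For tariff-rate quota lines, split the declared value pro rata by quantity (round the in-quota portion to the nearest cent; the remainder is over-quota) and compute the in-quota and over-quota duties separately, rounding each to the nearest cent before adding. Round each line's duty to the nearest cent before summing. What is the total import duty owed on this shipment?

£338,271.29

Line 1 (4360.10, Lorovia, 3,195 kg, £428,737.05):
Base rate for 4360.10 is 9% + £1.04/kg.
Origin Lorovia is the FTA partner but 4360.10 is not on the preference list; base rate stands.
Duty = £428,737.05 × 9% + 3,195 × £1.04 = £41,909.13.
Line 2 (5075.80, Lorovia, 1,888 units, £405,523.52):
Code 5075.80 is under a tariff-rate quota (threshold 631 units). In-quota: 631 units at 8%; over-quota: 1,257 units at 17%.
Pro-rata value split: in-quota = £405,523.52 × 631/1,888 = £135,532.49; over-quota = £405,523.52 − £135,532.49 = £269,991.03.
In-quota duty = £135,532.49 × 8% = £10,842.60. Over-quota duty = £269,991.03 × 17% = £45,898.48.
Line duty = £10,842.60 + £45,898.48 = £56,741.08.
Line 3 (5798.86, Drenador, 2,590 kg, £425,614.70):
Base rate for 5798.86 is 13%.
5798.86 has an FTA preferential rate, but origin Drenador is not Lorovia; base rate stands.
Additional duty on 5798.86 from Drenador: +43.3%. Applied ad valorem rate: 13% + 43.3% = 56.3%.
Duty = £425,614.70 × 56.3% = £239,621.08.
Total = £41,909.13 + £56,741.08 + £239,621.08 = £338,271.29.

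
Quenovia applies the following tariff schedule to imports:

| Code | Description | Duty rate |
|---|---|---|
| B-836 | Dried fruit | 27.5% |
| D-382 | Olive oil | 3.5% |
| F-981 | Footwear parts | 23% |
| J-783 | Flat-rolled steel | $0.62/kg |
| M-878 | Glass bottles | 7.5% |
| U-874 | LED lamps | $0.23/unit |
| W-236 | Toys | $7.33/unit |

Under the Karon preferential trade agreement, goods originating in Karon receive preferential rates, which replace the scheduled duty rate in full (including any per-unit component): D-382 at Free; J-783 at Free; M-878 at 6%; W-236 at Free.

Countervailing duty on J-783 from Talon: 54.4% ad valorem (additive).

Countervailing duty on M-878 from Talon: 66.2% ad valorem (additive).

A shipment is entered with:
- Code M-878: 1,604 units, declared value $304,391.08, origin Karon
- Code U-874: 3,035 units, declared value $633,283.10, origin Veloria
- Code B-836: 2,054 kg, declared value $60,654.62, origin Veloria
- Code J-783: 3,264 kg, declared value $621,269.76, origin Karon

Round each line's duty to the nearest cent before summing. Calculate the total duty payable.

Line 1 (M-878, Karon, 1,604 units, $304,391.08):
Base rate for M-878 is 7.5%.
Origin Karon qualifies under the Quenovia–Karon agreement and M-878 is covered: preferential rate 6% applies instead.
The additional-duty order on M-878 targets Talon, not Karon; it does not apply.
Duty = $304,391.08 × 6% = $18,263.46.
Line 2 (U-874, Veloria, 3,035 units, $633,283.10):
Base rate for U-874 is $0.23/unit.
Duty = 3,035 × $0.23 = $698.05.
Line 3 (B-836, Veloria, 2,054 kg, $60,654.62):
Base rate for B-836 is 27.5%.
Duty = $60,654.62 × 27.5% = $16,680.02.
Line 4 (J-783, Karon, 3,264 kg, $621,269.76):
Base rate for J-783 is $0.62/kg.
Origin Karon qualifies under the Quenovia–Karon agreement and J-783 is covered: preferential rate Free applies instead.
The additional-duty order on J-783 targets Talon, not Karon; it does not apply.
Duty = $621,269.76 × 0% = $0.00.
Total = $18,263.46 + $698.05 + $16,680.02 + $0.00 = $35,641.53.

$35,641.53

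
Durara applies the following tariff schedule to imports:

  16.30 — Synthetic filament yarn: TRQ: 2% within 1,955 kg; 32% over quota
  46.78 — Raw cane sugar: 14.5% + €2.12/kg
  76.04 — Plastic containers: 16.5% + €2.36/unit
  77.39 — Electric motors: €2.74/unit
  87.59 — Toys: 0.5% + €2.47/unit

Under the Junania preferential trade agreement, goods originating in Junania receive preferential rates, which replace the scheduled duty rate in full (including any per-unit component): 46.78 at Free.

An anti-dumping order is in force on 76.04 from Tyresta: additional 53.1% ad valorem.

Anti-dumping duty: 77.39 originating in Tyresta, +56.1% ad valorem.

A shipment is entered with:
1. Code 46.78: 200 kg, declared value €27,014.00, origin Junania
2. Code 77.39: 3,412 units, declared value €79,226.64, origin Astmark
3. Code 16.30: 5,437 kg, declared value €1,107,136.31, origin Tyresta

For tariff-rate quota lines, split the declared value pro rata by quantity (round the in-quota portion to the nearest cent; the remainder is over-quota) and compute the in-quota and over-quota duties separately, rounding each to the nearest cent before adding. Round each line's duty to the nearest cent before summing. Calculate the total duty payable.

Line 1 (46.78, Junania, 200 kg, €27,014.00):
Base rate for 46.78 is 14.5% + €2.12/kg.
Origin Junania qualifies under the Durara–Junania agreement and 46.78 is covered: preferential rate Free applies instead.
Duty = €27,014.00 × 0% = €0.00.
Line 2 (77.39, Astmark, 3,412 units, €79,226.64):
Base rate for 77.39 is €2.74/unit.
The additional-duty order on 77.39 targets Tyresta, not Astmark; it does not apply.
Duty = 3,412 × €2.74 = €9,348.88.
Line 3 (16.30, Tyresta, 5,437 kg, €1,107,136.31):
Code 16.30 is under a tariff-rate quota (threshold 1,955 kg). In-quota: 1,955 kg at 2%; over-quota: 3,482 kg at 32%.
Pro-rata value split: in-quota = €1,107,136.31 × 1,955/5,437 = €398,096.65; over-quota = €1,107,136.31 − €398,096.65 = €709,039.66.
In-quota duty = €398,096.65 × 2% = €7,961.93. Over-quota duty = €709,039.66 × 32% = €226,892.69.
Line duty = €7,961.93 + €226,892.69 = €234,854.62.
Total = €0.00 + €9,348.88 + €234,854.62 = €244,203.50.

€244,203.50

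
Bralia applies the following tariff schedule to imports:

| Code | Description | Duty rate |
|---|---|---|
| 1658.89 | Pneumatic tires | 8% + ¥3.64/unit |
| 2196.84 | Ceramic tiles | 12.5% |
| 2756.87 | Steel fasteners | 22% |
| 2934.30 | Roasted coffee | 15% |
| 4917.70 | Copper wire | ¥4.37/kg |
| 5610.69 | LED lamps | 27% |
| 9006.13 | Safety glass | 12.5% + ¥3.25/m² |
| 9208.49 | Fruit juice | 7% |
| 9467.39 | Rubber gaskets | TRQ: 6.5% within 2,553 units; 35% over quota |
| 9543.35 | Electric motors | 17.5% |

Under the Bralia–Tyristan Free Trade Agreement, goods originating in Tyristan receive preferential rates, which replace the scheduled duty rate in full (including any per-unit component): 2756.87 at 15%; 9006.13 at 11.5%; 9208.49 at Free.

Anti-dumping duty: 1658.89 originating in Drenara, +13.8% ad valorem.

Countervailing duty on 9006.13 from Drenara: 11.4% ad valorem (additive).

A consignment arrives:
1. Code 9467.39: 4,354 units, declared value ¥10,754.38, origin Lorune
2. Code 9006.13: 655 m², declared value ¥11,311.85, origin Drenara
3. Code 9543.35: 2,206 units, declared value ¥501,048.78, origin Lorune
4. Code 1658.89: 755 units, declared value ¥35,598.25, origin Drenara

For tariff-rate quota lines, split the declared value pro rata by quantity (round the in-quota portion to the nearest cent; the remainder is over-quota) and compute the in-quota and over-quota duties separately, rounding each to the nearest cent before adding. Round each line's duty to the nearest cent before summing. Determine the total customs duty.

Line 1 (9467.39, Lorune, 4,354 units, ¥10,754.38):
Code 9467.39 is under a tariff-rate quota (threshold 2,553 units). In-quota: 2,553 units at 6.5%; over-quota: 1,801 units at 35%.
Pro-rata value split: in-quota = ¥10,754.38 × 2,553/4,354 = ¥6,305.91; over-quota = ¥10,754.38 − ¥6,305.91 = ¥4,448.47.
In-quota duty = ¥6,305.91 × 6.5% = ¥409.88. Over-quota duty = ¥4,448.47 × 35% = ¥1,556.96.
Line duty = ¥409.88 + ¥1,556.96 = ¥1,966.84.
Line 2 (9006.13, Drenara, 655 m², ¥11,311.85):
Base rate for 9006.13 is 12.5% + ¥3.25/m².
9006.13 has an FTA preferential rate, but origin Drenara is not Tyristan; base rate stands.
Additional duty on 9006.13 from Drenara: +11.4%. Applied ad valorem rate: 12.5% + 11.4% = 23.9%.
Duty = ¥11,311.85 × 23.9% + 655 × ¥3.25 = ¥4,832.28.
Line 3 (9543.35, Lorune, 2,206 units, ¥501,048.78):
Base rate for 9543.35 is 17.5%.
Duty = ¥501,048.78 × 17.5% = ¥87,683.54.
Line 4 (1658.89, Drenara, 755 units, ¥35,598.25):
Base rate for 1658.89 is 8% + ¥3.64/unit.
Additional duty on 1658.89 from Drenara: +13.8%. Applied ad valorem rate: 8% + 13.8% = 21.8%.
Duty = ¥35,598.25 × 21.8% + 755 × ¥3.64 = ¥10,508.62.
Total = ¥1,966.84 + ¥4,832.28 + ¥87,683.54 + ¥10,508.62 = ¥104,991.28.

¥104,991.28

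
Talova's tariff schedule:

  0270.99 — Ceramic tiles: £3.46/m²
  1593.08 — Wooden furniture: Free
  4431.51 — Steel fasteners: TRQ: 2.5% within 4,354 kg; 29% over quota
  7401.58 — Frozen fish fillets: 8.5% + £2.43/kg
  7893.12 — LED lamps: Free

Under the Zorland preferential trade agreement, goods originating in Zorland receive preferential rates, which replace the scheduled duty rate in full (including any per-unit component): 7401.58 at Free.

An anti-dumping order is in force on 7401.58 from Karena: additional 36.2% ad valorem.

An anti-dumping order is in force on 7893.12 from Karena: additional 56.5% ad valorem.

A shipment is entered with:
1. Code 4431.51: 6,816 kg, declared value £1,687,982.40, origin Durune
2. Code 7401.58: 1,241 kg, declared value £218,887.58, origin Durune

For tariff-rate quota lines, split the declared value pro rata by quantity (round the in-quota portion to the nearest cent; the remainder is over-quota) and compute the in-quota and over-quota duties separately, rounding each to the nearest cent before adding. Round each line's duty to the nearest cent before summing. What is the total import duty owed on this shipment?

Line 1 (4431.51, Durune, 6,816 kg, £1,687,982.40):
Code 4431.51 is under a tariff-rate quota (threshold 4,354 kg). In-quota: 4,354 kg at 2.5%; over-quota: 2,462 kg at 29%.
Pro-rata value split: in-quota = £1,687,982.40 × 4,354/6,816 = £1,078,268.10; over-quota = £1,687,982.40 − £1,078,268.10 = £609,714.30.
In-quota duty = £1,078,268.10 × 2.5% = £26,956.70. Over-quota duty = £609,714.30 × 29% = £176,817.15.
Line duty = £26,956.70 + £176,817.15 = £203,773.85.
Line 2 (7401.58, Durune, 1,241 kg, £218,887.58):
Base rate for 7401.58 is 8.5% + £2.43/kg.
7401.58 has an FTA preferential rate, but origin Durune is not Zorland; base rate stands.
The additional-duty order on 7401.58 targets Karena, not Durune; it does not apply.
Duty = £218,887.58 × 8.5% + 1,241 × £2.43 = £21,621.07.
Total = £203,773.85 + £21,621.07 = £225,394.92.

£225,394.92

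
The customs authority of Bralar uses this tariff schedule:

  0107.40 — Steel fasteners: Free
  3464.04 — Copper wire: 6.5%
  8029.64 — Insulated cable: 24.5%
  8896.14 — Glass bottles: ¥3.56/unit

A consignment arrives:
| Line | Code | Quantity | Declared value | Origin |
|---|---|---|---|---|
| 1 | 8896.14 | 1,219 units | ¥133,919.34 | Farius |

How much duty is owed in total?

¥4,339.64

Line 1 (8896.14, Farius, 1,219 units, ¥133,919.34):
Base rate for 8896.14 is ¥3.56/unit.
Duty = 1,219 × ¥3.56 = ¥4,339.64.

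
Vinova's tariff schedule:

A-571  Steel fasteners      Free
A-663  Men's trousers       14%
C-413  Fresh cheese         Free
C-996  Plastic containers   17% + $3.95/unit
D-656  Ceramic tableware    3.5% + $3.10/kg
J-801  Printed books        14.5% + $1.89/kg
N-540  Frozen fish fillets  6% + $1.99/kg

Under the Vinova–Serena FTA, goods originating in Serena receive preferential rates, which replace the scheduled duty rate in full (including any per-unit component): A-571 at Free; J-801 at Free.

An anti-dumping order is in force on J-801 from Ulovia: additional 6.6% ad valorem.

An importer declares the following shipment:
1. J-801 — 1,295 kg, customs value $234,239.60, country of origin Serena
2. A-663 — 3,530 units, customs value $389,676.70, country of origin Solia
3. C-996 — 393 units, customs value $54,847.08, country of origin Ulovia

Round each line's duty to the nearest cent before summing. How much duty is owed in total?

$65,431.09

Line 1 (J-801, Serena, 1,295 kg, $234,239.60):
Base rate for J-801 is 14.5% + $1.89/kg.
Origin Serena qualifies under the Vinova–Serena agreement and J-801 is covered: preferential rate Free applies instead.
The additional-duty order on J-801 targets Ulovia, not Serena; it does not apply.
Duty = $234,239.60 × 0% = $0.00.
Line 2 (A-663, Solia, 3,530 units, $389,676.70):
Base rate for A-663 is 14%.
Duty = $389,676.70 × 14% = $54,554.74.
Line 3 (C-996, Ulovia, 393 units, $54,847.08):
Base rate for C-996 is 17% + $3.95/unit.
Duty = $54,847.08 × 17% + 393 × $3.95 = $10,876.35.
Total = $0.00 + $54,554.74 + $10,876.35 = $65,431.09.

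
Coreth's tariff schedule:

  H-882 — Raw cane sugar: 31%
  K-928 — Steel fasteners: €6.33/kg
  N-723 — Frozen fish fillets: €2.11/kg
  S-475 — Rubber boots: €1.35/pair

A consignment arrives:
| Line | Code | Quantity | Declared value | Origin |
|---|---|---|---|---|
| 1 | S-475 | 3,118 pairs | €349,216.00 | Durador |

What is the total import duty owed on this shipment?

€4,209.30

Line 1 (S-475, Durador, 3,118 pairs, €349,216.00):
Base rate for S-475 is €1.35/pair.
Duty = 3,118 × €1.35 = €4,209.30.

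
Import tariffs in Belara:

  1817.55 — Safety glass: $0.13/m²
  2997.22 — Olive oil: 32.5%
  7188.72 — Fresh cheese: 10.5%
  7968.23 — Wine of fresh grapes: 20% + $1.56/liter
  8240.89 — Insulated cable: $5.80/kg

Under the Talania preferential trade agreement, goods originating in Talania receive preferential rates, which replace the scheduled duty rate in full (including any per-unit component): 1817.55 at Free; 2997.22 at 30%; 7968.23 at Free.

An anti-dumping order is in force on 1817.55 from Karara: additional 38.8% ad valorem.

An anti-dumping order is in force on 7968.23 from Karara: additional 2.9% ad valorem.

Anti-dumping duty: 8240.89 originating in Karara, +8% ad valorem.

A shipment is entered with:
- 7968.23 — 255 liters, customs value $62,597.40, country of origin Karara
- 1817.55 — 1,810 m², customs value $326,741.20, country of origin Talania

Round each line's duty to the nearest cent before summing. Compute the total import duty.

Line 1 (7968.23, Karara, 255 liters, $62,597.40):
Base rate for 7968.23 is 20% + $1.56/liter.
7968.23 has an FTA preferential rate, but origin Karara is not Talania; base rate stands.
Additional duty on 7968.23 from Karara: +2.9%. Applied ad valorem rate: 20% + 2.9% = 22.9%.
Duty = $62,597.40 × 22.9% + 255 × $1.56 = $14,732.60.
Line 2 (1817.55, Talania, 1,810 m², $326,741.20):
Base rate for 1817.55 is $0.13/m².
Origin Talania qualifies under the Belara–Talania agreement and 1817.55 is covered: preferential rate Free applies instead.
The additional-duty order on 1817.55 targets Karara, not Talania; it does not apply.
Duty = $326,741.20 × 0% = $0.00.
Total = $14,732.60 + $0.00 = $14,732.60.

$14,732.60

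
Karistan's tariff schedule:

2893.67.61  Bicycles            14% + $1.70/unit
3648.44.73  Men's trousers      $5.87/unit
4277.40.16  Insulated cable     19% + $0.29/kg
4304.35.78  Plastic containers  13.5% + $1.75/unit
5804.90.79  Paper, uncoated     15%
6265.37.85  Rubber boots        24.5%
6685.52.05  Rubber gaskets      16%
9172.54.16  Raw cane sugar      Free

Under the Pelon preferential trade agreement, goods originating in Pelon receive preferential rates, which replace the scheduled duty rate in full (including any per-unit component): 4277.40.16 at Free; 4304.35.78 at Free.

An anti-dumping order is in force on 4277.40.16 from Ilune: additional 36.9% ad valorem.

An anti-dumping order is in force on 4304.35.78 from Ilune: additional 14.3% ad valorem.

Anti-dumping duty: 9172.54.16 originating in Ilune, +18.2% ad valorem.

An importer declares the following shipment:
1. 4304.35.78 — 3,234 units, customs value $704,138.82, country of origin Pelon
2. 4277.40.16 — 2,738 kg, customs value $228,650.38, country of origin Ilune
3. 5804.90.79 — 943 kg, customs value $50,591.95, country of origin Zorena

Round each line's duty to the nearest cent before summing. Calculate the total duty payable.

$136,198.37

Line 1 (4304.35.78, Pelon, 3,234 units, $704,138.82):
Base rate for 4304.35.78 is 13.5% + $1.75/unit.
Origin Pelon qualifies under the Karistan–Pelon agreement and 4304.35.78 is covered: preferential rate Free applies instead.
The additional-duty order on 4304.35.78 targets Ilune, not Pelon; it does not apply.
Duty = $704,138.82 × 0% = $0.00.
Line 2 (4277.40.16, Ilune, 2,738 kg, $228,650.38):
Base rate for 4277.40.16 is 19% + $0.29/kg.
4277.40.16 has an FTA preferential rate, but origin Ilune is not Pelon; base rate stands.
Additional duty on 4277.40.16 from Ilune: +36.9%. Applied ad valorem rate: 19% + 36.9% = 55.9%.
Duty = $228,650.38 × 55.9% + 2,738 × $0.29 = $128,609.58.
Line 3 (5804.90.79, Zorena, 943 kg, $50,591.95):
Base rate for 5804.90.79 is 15%.
Duty = $50,591.95 × 15% = $7,588.79.
Total = $0.00 + $128,609.58 + $7,588.79 = $136,198.37.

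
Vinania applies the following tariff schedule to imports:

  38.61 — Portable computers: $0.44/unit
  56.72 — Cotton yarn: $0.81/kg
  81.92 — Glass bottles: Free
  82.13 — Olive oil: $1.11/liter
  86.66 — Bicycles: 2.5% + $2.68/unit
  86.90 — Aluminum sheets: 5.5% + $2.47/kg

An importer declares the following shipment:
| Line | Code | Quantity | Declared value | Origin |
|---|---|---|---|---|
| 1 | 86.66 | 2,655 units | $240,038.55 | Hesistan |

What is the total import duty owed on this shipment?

$13,116.36

Line 1 (86.66, Hesistan, 2,655 units, $240,038.55):
Base rate for 86.66 is 2.5% + $2.68/unit.
Duty = $240,038.55 × 2.5% + 2,655 × $2.68 = $13,116.36.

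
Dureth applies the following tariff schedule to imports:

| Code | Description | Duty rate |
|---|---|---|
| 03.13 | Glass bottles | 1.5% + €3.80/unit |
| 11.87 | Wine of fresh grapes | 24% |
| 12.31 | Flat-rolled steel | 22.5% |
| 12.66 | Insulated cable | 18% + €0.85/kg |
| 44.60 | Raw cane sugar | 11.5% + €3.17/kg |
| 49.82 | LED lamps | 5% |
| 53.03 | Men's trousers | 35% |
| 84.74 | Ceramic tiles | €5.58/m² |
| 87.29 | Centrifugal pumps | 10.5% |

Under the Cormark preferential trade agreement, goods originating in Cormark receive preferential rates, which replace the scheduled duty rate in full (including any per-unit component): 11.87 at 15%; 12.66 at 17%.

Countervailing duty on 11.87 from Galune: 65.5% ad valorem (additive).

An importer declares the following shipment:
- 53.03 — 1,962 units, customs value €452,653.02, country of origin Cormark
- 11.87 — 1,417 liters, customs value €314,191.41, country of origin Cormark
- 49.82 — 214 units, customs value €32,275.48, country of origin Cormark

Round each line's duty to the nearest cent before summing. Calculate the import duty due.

Line 1 (53.03, Cormark, 1,962 units, €452,653.02):
Base rate for 53.03 is 35%.
Origin Cormark is the FTA partner but 53.03 is not on the preference list; base rate stands.
Duty = €452,653.02 × 35% = €158,428.56.
Line 2 (11.87, Cormark, 1,417 liters, €314,191.41):
Base rate for 11.87 is 24%.
Origin Cormark qualifies under the Dureth–Cormark agreement and 11.87 is covered: preferential rate 15% applies instead.
The additional-duty order on 11.87 targets Galune, not Cormark; it does not apply.
Duty = €314,191.41 × 15% = €47,128.71.
Line 3 (49.82, Cormark, 214 units, €32,275.48):
Base rate for 49.82 is 5%.
Origin Cormark is the FTA partner but 49.82 is not on the preference list; base rate stands.
Duty = €32,275.48 × 5% = €1,613.77.
Total = €158,428.56 + €47,128.71 + €1,613.77 = €207,171.04.

€207,171.04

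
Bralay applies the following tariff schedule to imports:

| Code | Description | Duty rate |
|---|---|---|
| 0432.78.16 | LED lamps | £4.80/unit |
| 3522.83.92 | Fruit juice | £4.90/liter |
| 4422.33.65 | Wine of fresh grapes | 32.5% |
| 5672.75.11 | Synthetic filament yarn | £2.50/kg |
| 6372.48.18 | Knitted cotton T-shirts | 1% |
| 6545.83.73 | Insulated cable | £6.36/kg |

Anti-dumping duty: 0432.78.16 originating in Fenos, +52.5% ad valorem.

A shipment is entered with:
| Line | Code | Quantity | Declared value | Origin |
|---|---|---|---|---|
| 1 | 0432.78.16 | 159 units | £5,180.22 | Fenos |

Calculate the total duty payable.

£3,482.82

Line 1 (0432.78.16, Fenos, 159 units, £5,180.22):
Base rate for 0432.78.16 is £4.80/unit.
Additional duty on 0432.78.16 from Fenos: +52.5% ad valorem. Applied ad valorem rate = 52.5%.
Duty = £5,180.22 × 52.5% + 159 × £4.80 = £3,482.82.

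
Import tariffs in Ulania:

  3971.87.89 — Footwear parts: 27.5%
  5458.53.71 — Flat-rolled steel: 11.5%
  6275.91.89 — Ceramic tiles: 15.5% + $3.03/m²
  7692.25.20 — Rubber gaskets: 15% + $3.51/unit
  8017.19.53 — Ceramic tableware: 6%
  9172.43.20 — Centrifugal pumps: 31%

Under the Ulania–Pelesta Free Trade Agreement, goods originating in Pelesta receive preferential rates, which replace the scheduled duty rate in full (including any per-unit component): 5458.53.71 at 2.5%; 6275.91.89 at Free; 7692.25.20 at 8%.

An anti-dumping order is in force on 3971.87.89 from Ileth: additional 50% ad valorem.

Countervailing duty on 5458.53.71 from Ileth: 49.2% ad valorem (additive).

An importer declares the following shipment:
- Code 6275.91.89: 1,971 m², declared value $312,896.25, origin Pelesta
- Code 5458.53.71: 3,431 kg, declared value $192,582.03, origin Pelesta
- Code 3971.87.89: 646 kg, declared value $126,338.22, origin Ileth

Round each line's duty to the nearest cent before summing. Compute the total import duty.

$102,726.67

Line 1 (6275.91.89, Pelesta, 1,971 m², $312,896.25):
Base rate for 6275.91.89 is 15.5% + $3.03/m².
Origin Pelesta qualifies under the Ulania–Pelesta agreement and 6275.91.89 is covered: preferential rate Free applies instead.
Duty = $312,896.25 × 0% = $0.00.
Line 2 (5458.53.71, Pelesta, 3,431 kg, $192,582.03):
Base rate for 5458.53.71 is 11.5%.
Origin Pelesta qualifies under the Ulania–Pelesta agreement and 5458.53.71 is covered: preferential rate 2.5% applies instead.
The additional-duty order on 5458.53.71 targets Ileth, not Pelesta; it does not apply.
Duty = $192,582.03 × 2.5% = $4,814.55.
Line 3 (3971.87.89, Ileth, 646 kg, $126,338.22):
Base rate for 3971.87.89 is 27.5%.
Additional duty on 3971.87.89 from Ileth: +50%. Applied ad valorem rate: 27.5% + 50% = 77.5%.
Duty = $126,338.22 × 77.5% = $97,912.12.
Total = $0.00 + $4,814.55 + $97,912.12 = $102,726.67.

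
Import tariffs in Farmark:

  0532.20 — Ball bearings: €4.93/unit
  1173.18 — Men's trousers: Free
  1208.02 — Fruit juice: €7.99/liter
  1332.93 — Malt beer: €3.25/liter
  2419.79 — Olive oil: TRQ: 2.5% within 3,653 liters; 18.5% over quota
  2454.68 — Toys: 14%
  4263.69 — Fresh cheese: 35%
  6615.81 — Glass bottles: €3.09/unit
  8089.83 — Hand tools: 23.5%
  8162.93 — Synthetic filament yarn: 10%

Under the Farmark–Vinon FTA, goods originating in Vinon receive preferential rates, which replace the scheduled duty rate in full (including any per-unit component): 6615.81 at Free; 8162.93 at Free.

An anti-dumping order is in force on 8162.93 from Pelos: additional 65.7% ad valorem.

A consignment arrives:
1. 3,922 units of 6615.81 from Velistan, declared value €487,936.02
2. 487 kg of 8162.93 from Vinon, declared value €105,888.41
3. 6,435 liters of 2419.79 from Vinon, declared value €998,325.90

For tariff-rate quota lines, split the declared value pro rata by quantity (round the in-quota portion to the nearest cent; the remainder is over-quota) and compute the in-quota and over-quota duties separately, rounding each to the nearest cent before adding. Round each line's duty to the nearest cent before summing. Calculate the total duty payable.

Line 1 (6615.81, Velistan, 3,922 units, €487,936.02):
Base rate for 6615.81 is €3.09/unit.
6615.81 has an FTA preferential rate, but origin Velistan is not Vinon; base rate stands.
Duty = 3,922 × €3.09 = €12,118.98.
Line 2 (8162.93, Vinon, 487 kg, €105,888.41):
Base rate for 8162.93 is 10%.
Origin Vinon qualifies under the Farmark–Vinon agreement and 8162.93 is covered: preferential rate Free applies instead.
The additional-duty order on 8162.93 targets Pelos, not Vinon; it does not apply.
Duty = €105,888.41 × 0% = €0.00.
Line 3 (2419.79, Vinon, 6,435 liters, €998,325.90):
Code 2419.79 is under a tariff-rate quota (threshold 3,653 liters). In-quota: 3,653 liters at 2.5%; over-quota: 2,782 liters at 18.5%.
Pro-rata value split: in-quota = €998,325.90 × 3,653/6,435 = €566,726.42; over-quota = €998,325.90 − €566,726.42 = €431,599.48.
In-quota duty = €566,726.42 × 2.5% = €14,168.16. Over-quota duty = €431,599.48 × 18.5% = €79,845.90.
Line duty = €14,168.16 + €79,845.90 = €94,014.06.
Total = €12,118.98 + €0.00 + €94,014.06 = €106,133.04.

€106,133.04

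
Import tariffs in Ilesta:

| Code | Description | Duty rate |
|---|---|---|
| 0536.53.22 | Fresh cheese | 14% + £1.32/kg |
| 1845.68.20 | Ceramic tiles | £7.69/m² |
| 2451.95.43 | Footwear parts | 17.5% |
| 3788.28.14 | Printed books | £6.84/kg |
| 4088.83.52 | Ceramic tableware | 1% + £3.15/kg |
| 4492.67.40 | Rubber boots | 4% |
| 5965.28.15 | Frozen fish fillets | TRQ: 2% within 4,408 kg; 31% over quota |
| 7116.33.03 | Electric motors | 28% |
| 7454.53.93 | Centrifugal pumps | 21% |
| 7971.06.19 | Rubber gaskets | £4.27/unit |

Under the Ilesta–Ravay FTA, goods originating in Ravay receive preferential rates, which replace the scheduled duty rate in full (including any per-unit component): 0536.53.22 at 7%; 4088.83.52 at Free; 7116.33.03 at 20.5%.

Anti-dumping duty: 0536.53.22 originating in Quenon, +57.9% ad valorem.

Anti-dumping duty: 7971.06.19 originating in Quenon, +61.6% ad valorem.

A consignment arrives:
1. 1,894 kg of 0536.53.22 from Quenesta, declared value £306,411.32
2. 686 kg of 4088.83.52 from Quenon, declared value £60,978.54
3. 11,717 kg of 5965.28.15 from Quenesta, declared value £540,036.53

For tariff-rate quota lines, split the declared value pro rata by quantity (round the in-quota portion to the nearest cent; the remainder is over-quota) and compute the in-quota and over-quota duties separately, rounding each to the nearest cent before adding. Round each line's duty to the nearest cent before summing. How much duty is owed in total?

£156,661.90

Line 1 (0536.53.22, Quenesta, 1,894 kg, £306,411.32):
Base rate for 0536.53.22 is 14% + £1.32/kg.
0536.53.22 has an FTA preferential rate, but origin Quenesta is not Ravay; base rate stands.
The additional-duty order on 0536.53.22 targets Quenon, not Quenesta; it does not apply.
Duty = £306,411.32 × 14% + 1,894 × £1.32 = £45,397.66.
Line 2 (4088.83.52, Quenon, 686 kg, £60,978.54):
Base rate for 4088.83.52 is 1% + £3.15/kg.
4088.83.52 has an FTA preferential rate, but origin Quenon is not Ravay; base rate stands.
Duty = £60,978.54 × 1% + 686 × £3.15 = £2,770.69.
Line 3 (5965.28.15, Quenesta, 11,717 kg, £540,036.53):
Code 5965.28.15 is under a tariff-rate quota (threshold 4,408 kg). In-quota: 4,408 kg at 2%; over-quota: 7,309 kg at 31%.
Pro-rata value split: in-quota = £540,036.53 × 4,408/11,717 = £203,164.72; over-quota = £540,036.53 − £203,164.72 = £336,871.81.
In-quota duty = £203,164.72 × 2% = £4,063.29. Over-quota duty = £336,871.81 × 31% = £104,430.26.
Line duty = £4,063.29 + £104,430.26 = £108,493.55.
Total = £45,397.66 + £2,770.69 + £108,493.55 = £156,661.90.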